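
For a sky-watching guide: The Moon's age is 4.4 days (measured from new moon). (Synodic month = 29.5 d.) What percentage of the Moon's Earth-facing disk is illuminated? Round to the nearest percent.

20%

Phase angle: θ = 360°·(4.4 d)/(29.5 d) = 53.7°.
With cos θ = 0.592, the lit fraction is (1 − 0.592)/2 ≈ 0.204, so 20%.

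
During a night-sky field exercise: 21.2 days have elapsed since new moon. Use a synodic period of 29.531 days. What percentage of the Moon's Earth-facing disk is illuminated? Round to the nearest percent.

Elongation θ = 360° × 21.2/29.531 ≈ 258.4°.
Illuminated fraction = (1 − cos 258.4°)/2 = (1 − (-0.200))/2 ≈ 0.600, so 60%.

60%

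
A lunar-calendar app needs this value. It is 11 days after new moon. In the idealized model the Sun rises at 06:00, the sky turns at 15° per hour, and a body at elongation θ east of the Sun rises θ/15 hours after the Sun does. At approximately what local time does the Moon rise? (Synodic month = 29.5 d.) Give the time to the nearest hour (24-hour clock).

15:00

The Moon has covered 11/29.5 of its cycle, so θ ≈ 360° × 11/29.5 = 134.2°.
Delay after the Sun = 134.2° / (15°/h) ≈ 8.95 h.
06:00 + 8.95 h ≈ 14:57 → 15:00 to the nearest hour.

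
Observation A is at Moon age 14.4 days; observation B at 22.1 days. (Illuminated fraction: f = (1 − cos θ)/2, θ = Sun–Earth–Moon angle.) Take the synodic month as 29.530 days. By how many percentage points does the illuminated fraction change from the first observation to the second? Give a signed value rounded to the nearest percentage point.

-49 pp

First observation: θ = 360°·14.4/29.530 = 175.6°, so f = 0.998.
Second observation: θ = 269.4°, f = 0.505.
Δf = 0.505 − 0.998 = -0.493, i.e. -49 pp.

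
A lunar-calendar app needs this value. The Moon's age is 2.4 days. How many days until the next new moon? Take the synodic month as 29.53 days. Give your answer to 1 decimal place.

One full lunation from the last new moon is 29.53 d; remaining = 29.53 − 2.4 = 27.130 d.

27.1 days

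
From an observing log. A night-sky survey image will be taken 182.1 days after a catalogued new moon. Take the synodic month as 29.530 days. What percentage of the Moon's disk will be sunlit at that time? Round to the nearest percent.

25%

182.1/29.530 = 6.167 lunations, so 6 complete cycles and 4.92 d into the next.
The Moon has covered 4.92/29.530 of its cycle, so θ ≈ 360° × 4.92/29.530 = 60.0°.
With cos θ = 0.500, the lit fraction is (1 − 0.500)/2 ≈ 0.250, so 25%.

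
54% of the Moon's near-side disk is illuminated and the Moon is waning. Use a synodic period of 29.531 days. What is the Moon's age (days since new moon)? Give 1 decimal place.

Invert f = (1 − cos θ)/2 to get cos θ = 1 − 2(0.54) = -0.080, hence θ₀ = arccos -0.080 = 94.6°.
Since the Moon is past full (waning), take the reflex angle: θ = 360° − 94.6° = 265.4°.
At 360°/29.531 d per day, 265.4° corresponds to 21.77 days.

21.8 days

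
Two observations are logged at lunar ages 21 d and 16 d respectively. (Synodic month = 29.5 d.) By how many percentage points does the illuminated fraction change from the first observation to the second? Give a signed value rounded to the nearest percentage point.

+36 percentage points

θ₁ = 360° × 21/29.5 = 256.3°, f₁ = (1 − cos θ₁)/2 = 0.619.
θ₂ = 360° × 16/29.5 = 195.3°, f₂ = (1 − cos θ₂)/2 = 0.982.
Change = f₂ − f₁ = +0.364 → +36 percentage points.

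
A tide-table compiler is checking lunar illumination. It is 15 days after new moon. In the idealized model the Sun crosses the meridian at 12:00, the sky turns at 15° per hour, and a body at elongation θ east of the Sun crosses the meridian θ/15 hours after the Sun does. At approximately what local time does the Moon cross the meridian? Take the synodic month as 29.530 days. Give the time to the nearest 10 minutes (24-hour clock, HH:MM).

The Moon has covered 15/29.530 of its cycle, so θ ≈ 360° × 15/29.530 = 182.9°.
At 15° of sky rotation per hour, 182.9° corresponds to a 12.19 h lag.
12:00 + 12.191 h ≈ 00:11 → 00:10 to the nearest ten minutes.

00:10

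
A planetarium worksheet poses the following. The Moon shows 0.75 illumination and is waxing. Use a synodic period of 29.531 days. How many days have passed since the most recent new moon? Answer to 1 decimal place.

9.8 days

Invert f = (1 − cos θ)/2 to get cos θ = 1 − 2(0.75) = -0.500, hence θ₀ = arccos -0.500 = 120.0°.
The Moon is waxing (0°–180°), so θ = 120.0° directly.
At 360°/29.531 d per day, 120.0° corresponds to 9.84 days.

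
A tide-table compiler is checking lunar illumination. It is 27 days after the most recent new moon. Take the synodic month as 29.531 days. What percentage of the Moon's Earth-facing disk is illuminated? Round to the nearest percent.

The Moon has covered 27/29.531 of its cycle, so θ ≈ 360° × 27/29.531 = 329.1°.
With cos θ = 0.858, the lit fraction is (1 − 0.858)/2 ≈ 0.071, so 7%.

7%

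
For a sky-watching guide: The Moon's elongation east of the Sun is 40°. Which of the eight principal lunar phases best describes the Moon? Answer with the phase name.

The waxing crescent sector spans roughly 22°–68°; 40° falls inside it.

waxing crescent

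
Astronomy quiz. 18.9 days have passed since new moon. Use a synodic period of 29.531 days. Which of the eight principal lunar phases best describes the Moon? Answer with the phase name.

waning gibbous

At 18.9/29.531 of the cycle, θ ≈ 230° — the waning gibbous range.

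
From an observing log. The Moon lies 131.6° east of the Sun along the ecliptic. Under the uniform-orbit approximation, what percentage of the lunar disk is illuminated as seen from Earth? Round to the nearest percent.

83%

f = (1 − cos 131.6°)/2 = (1 − (-0.664))/2 ≈ 0.832, i.e. 83%.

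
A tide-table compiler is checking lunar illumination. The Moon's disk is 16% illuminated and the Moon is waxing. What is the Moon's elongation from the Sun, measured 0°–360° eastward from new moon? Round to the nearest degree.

From f = (1 − cos θ)/2: cos θ = 1 − 2×0.16 = 0.680; arccos → 47.2°.
Before full moon the principal value applies: θ = 47.2°.

47°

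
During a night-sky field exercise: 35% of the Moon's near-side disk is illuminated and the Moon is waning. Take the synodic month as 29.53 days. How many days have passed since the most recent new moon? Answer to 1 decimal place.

Invert f = (1 − cos θ)/2 to get cos θ = 1 − 2(0.35) = 0.300, hence θ₀ = arccos 0.300 = 72.5°.
Waning ⇒ past full, so θ = 360° − 72.5° = 287.5°.
At 360°/29.53 d per day, 287.5° corresponds to 23.58 days.

23.6 days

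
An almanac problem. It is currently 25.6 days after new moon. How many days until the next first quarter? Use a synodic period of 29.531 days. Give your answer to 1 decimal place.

First quarter is 0.25 of the way through the cycle: age 0.25 × 29.531 = 7.383 d.
This lunation's first quarter (7.383 d) has passed, so add one period: 36.914 − 25.6 = 11.314 days.

11.3 days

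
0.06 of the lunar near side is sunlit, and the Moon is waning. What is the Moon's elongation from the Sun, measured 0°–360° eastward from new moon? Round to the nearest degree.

cos θ = 1 − 2f = 0.880, giving a principal value of 28.4°.
A waning Moon lies in 180°–360°, so θ = 360° − 28.4° = 331.6°.

332°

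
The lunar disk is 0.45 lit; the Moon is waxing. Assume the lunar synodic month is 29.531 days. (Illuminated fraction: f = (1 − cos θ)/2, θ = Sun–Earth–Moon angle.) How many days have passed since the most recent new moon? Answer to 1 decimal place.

cos θ = 1 − 2f = 0.100, giving a principal value of 84.3°.
Waxing ⇒ before full, so θ = 84.3°.
That fraction of the synodic month is 84.3/360 × 29.531 d ≈ 6.91 d.

6.9 days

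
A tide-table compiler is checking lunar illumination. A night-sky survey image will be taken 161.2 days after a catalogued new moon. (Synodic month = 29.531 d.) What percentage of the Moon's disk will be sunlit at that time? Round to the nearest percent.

98%

161.2 d spans 5 complete synodic months (5 × 29.531 = 147.66 d) plus 13.54 d.
The Moon has covered 13.54/29.531 of its cycle, so θ ≈ 360° × 13.54/29.531 = 165.1°.
Illuminated fraction = (1 − cos 165.1°)/2 = (1 − (-0.966))/2 ≈ 0.983, so 98%.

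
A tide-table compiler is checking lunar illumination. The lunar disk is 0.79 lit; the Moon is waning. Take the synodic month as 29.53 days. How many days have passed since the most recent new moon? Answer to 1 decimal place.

19.2 days

cos θ = 1 − 2f = -0.580, giving a principal value of 125.5°.
A waning Moon lies in 180°–360°, so θ = 360° − 125.5° = 234.5°.
Age = 29.53 × 234.5°/360° ≈ 19.24 days.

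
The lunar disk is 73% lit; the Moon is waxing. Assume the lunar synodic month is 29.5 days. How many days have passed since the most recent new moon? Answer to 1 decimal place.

From f = (1 − cos θ)/2: cos θ = 1 − 2×0.73 = -0.460; arccos → 117.4°.
The Moon is waxing (0°–180°), so θ = 117.4° directly.
At 360°/29.5 d per day, 117.4° corresponds to 9.62 days.

9.6 days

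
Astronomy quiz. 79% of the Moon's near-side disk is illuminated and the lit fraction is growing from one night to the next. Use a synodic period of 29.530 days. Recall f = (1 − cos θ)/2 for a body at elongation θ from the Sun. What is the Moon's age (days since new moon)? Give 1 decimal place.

10.3 days

From f = (1 − cos θ)/2: cos θ = 1 − 2×0.79 = -0.580; arccos → 125.5°.
The Moon is waxing (0°–180°), so θ = 125.5° directly.
At 360°/29.530 d per day, 125.5° corresponds to 10.29 days.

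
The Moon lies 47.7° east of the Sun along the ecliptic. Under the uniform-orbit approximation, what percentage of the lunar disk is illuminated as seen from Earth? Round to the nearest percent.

f = (1 − cos 47.7°)/2 = (1 − 0.673)/2 ≈ 0.163, i.e. 16%.

16%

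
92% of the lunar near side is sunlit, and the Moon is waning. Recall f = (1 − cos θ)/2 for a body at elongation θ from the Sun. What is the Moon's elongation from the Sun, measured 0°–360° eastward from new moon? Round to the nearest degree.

Invert f = (1 − cos θ)/2 to get cos θ = 1 − 2(0.92) = -0.840, hence θ₀ = arccos -0.840 = 147.1°.
Waning ⇒ past full, so θ = 360° − 147.1° = 212.9°.

213°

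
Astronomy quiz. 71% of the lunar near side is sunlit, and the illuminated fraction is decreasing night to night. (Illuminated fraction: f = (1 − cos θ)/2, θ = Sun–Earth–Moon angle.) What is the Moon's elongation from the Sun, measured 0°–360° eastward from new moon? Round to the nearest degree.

245°

Invert f = (1 − cos θ)/2 to get cos θ = 1 − 2(0.71) = -0.420, hence θ₀ = arccos -0.420 = 114.8°.
A waning Moon lies in 180°–360°, so θ = 360° − 114.8° = 245.2°.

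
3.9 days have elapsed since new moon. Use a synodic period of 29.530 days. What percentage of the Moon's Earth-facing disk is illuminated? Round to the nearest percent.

Elongation θ = 360° × 3.9/29.530 ≈ 47.5°.
Illuminated fraction = (1 − cos 47.5°)/2 = (1 − 0.675)/2 ≈ 0.162, so 16%.

16%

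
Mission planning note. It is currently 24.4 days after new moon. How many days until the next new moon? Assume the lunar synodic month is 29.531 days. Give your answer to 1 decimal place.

5.1 days

One full lunation from the last new moon is 29.531 d; remaining = 29.531 − 24.4 = 5.131 d.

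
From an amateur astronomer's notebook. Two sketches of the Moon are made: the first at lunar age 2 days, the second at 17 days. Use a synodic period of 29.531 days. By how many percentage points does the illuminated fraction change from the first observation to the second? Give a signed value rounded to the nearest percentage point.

First observation: θ = 360°·2/29.531 = 24.4°, so f = 0.045.
Second observation: θ = 207.2°, f = 0.945.
Δf = 0.945 − 0.045 = +0.900, i.e. +90 pp.

+90 pp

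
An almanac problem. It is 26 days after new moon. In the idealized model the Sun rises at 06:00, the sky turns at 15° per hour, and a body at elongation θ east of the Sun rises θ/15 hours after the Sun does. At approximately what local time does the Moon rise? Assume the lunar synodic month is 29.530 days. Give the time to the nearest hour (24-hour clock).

The Moon has covered 26/29.530 of its cycle, so θ ≈ 360° × 26/29.530 = 317.0°.
Delay after the Sun = 317.0° / (15°/h) ≈ 21.13 h.
06:00 + 21.13 h ≈ 03:08 → 03:00 to the nearest hour.

03:00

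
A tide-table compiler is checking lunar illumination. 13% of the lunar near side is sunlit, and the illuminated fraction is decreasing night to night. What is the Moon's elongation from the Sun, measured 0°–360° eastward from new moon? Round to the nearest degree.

318°

cos θ = 1 − 2f = 0.740, giving a principal value of 42.3°.
Since the Moon is past full (waning), take the reflex angle: θ = 360° − 42.3° = 317.7°.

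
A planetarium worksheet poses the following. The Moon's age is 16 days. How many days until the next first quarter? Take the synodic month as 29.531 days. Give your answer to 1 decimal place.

20.9 days

First quarter is 0.25 of the way through the cycle: age 0.25 × 29.531 = 7.383 d.
This lunation's first quarter (7.383 d) has passed, so add one period: 36.914 − 16 = 20.914 days.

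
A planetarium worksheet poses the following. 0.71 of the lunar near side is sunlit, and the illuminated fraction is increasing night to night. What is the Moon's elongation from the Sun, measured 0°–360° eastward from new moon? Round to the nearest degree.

From f = (1 − cos θ)/2: cos θ = 1 − 2×0.71 = -0.420; arccos → 114.8°.
The Moon is waxing (0°–180°), so θ = 114.8° directly.

115°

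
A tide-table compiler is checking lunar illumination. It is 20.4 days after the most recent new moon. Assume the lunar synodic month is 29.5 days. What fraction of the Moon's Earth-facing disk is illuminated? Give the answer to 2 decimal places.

0.68

The Moon has covered 20.4/29.5 of its cycle, so θ ≈ 360° × 20.4/29.5 = 248.9°.
cos 248.9° = (-0.359), so f = (1 − (-0.359))/2 = 0.680.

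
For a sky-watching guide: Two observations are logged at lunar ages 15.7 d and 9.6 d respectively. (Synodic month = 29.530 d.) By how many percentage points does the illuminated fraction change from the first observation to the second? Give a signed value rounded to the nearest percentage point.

First observation: θ = 360°·15.7/29.530 = 191.4°, so f = 0.990.
Second observation: θ = 117.0°, f = 0.727.
Δf = 0.727 − 0.990 = -0.263, i.e. -26 pp.

-26 percentage points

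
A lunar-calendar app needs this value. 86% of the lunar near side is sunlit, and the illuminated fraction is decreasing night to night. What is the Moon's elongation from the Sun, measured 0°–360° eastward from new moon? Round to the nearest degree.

From f = (1 − cos θ)/2: cos θ = 1 − 2×0.86 = -0.720; arccos → 136.1°.
A waning Moon lies in 180°–360°, so θ = 360° − 136.1° = 223.9°.

224°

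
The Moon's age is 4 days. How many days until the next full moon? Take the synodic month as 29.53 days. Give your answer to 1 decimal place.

Full moon is 0.5 of the way through the cycle: age 0.5 × 29.53 = 14.765 d.
That is 14.765 − 4 = 10.765 days ahead.

10.8 days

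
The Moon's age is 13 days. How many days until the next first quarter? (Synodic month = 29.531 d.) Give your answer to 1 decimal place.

23.9 days

First quarter is 0.25 of the way through the cycle: age 0.25 × 29.531 = 7.383 d.
Already past this cycle's first quarter; the next is at 7.383 + 29.531 = 36.914 d, so 36.914 − 13 = 23.914 days.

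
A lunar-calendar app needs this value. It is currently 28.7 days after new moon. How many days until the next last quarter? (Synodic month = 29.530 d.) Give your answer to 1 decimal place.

23.0 days

Last quarter occurs at elongation 270°, i.e. at age 29.530 × 270/360 = 22.148 d.
Already past this cycle's last quarter; the next is at 22.148 + 29.530 = 51.678 d, so 51.678 − 28.7 = 22.978 days.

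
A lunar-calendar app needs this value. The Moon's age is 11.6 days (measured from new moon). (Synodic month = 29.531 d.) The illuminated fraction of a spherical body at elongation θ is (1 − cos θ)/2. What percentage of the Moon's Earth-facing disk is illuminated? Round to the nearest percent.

89%

Phase angle: θ = 360°·(11.6 d)/(29.531 d) = 141.4°.
cos 141.4° = (-0.782), so f = (1 − (-0.782))/2 = 0.891, so 89%.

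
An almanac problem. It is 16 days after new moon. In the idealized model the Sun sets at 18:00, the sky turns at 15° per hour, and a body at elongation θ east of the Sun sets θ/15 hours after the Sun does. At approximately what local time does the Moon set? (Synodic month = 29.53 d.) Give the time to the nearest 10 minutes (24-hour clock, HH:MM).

Elongation θ = 360° × 16/29.53 ≈ 195.1°.
The Moon trails the Sun by θ/15 = 195.1/15 ≈ 13.00 hours.
18:00 + 13.004 h ≈ 07:00 → 07:00 to the nearest ten minutes.

07:00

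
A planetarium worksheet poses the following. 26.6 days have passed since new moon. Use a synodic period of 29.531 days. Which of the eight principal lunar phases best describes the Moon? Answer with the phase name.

At 26.6/29.531 of the cycle, θ ≈ 324° — the waning crescent range.

waning crescent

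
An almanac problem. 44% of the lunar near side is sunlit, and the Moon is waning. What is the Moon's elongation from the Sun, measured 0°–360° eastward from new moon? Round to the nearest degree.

277°

Invert f = (1 − cos θ)/2 to get cos θ = 1 − 2(0.44) = 0.120, hence θ₀ = arccos 0.120 = 83.1°.
Since the Moon is past full (waning), take the reflex angle: θ = 360° − 83.1° = 276.9°.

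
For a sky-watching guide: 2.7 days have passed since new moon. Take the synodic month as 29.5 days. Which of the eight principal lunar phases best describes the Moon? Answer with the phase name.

waxing crescent

θ ≈ 360° × 2.7/29.5 = 33°, which falls in the waxing crescent sector.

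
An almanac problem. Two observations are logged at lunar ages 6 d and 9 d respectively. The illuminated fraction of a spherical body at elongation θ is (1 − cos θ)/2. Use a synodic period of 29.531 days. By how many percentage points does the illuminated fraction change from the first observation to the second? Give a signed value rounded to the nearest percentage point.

First observation: θ = 360°·6/29.531 = 73.1°, so f = 0.355.
Second observation: θ = 109.7°, f = 0.669.
Δf = 0.669 − 0.355 = +0.314, i.e. +31 pp.

+31 pp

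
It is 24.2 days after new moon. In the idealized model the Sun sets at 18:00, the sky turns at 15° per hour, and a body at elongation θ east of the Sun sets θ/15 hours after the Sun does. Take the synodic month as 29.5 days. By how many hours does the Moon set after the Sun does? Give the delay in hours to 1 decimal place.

19.7 h

Elongation θ = 360° × 24.2/29.5 ≈ 295.3°.
Delay after the Sun = 295.3° / (15°/h) ≈ 19.69 h.
So the Moon sets 19.69 h after the Sun.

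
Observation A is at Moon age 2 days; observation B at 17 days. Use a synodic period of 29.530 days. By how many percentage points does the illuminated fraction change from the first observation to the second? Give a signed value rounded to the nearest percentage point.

θ₁ = 360° × 2/29.530 = 24.4°, f₁ = (1 − cos θ₁)/2 = 0.045.
θ₂ = 360° × 17/29.530 = 207.2°, f₂ = (1 − cos θ₂)/2 = 0.945.
Change = f₂ − f₁ = +0.900 → +90 percentage points.

+90 percentage points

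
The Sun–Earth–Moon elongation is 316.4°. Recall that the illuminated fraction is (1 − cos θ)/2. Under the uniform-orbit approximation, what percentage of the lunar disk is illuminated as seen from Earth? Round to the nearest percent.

14%

Half-versine of 316.4°: (1 − 0.724)/2 = 0.138, i.e. 14%.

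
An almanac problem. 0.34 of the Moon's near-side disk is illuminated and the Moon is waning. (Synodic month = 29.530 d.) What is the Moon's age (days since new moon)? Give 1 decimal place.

23.7 days

Invert f = (1 − cos θ)/2 to get cos θ = 1 − 2(0.34) = 0.320, hence θ₀ = arccos 0.320 = 71.3°.
Waning ⇒ past full, so θ = 360° − 71.3° = 288.7°.
At 360°/29.530 d per day, 288.7° corresponds to 23.68 days.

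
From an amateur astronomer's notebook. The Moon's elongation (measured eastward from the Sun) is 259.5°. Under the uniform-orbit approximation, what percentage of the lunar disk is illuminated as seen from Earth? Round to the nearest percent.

cos 259.5° = (-0.182), so f = (1 − (-0.182))/2 = 0.591, i.e. 59%.

59%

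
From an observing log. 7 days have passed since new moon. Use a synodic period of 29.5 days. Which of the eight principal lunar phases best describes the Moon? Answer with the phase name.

first quarter

θ ≈ 360° × 7/29.5 = 85°, which falls in the first quarter sector.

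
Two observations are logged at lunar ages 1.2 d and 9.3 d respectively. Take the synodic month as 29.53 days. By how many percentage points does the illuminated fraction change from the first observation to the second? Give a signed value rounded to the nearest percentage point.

First observation: θ = 360°·1.2/29.53 = 14.6°, so f = 0.016.
Second observation: θ = 113.4°, f = 0.698.
Δf = 0.698 − 0.016 = +0.682, i.e. +68 pp.

+68 percentage points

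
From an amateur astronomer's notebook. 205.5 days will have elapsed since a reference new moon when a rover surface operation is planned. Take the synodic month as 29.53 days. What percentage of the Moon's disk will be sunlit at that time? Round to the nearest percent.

2%

Reduce mod P: 205.5 − 6×29.53 = 28.32 d into the current lunation.
Elongation θ = 360° × 28.32/29.53 ≈ 345.2°.
With cos θ = 0.967, the lit fraction is (1 − 0.967)/2 ≈ 0.016, so 2%.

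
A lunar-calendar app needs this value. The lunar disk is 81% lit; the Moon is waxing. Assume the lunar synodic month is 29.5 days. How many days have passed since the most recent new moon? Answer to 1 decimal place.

From f = (1 − cos θ)/2: cos θ = 1 − 2×0.81 = -0.620; arccos → 128.3°.
Before full moon the principal value applies: θ = 128.3°.
That fraction of the synodic month is 128.3/360 × 29.5 d ≈ 10.51 d.

10.5 days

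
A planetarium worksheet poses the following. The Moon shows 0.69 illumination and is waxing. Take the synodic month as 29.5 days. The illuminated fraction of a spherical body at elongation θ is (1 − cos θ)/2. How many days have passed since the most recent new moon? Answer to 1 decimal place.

cos θ = 1 − 2f = -0.380, giving a principal value of 112.3°.
Waxing ⇒ before full, so θ = 112.3°.
At 360°/29.5 d per day, 112.3° corresponds to 9.21 days.

9.2 days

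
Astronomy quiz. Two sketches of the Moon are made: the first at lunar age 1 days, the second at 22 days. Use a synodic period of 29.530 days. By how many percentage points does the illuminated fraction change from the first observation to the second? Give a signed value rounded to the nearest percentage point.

+50 percentage points

θ₁ = 360° × 1/29.530 = 12.2°, f₁ = (1 − cos θ₁)/2 = 0.011.
θ₂ = 360° × 22/29.530 = 268.2°, f₂ = (1 − cos θ₂)/2 = 0.516.
Change = f₂ − f₁ = +0.504 → +50 percentage points.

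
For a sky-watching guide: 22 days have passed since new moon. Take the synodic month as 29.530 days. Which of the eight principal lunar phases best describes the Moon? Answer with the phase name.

last quarter

θ ≈ 360° × 22/29.530 = 268°, which falls in the last quarter sector.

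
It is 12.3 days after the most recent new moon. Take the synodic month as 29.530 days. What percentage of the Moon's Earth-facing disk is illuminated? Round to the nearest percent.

The Moon has covered 12.3/29.530 of its cycle, so θ ≈ 360° × 12.3/29.530 = 149.9°.
Illuminated fraction = (1 − cos 149.9°)/2 = (1 − (-0.866))/2 ≈ 0.933, so 93%.

93%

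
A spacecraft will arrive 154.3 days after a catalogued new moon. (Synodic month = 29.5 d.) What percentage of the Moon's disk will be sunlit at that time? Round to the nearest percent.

44%

Reduce mod P: 154.3 − 5×29.5 = 6.80 d into the current lunation.
The Moon has covered 6.80/29.5 of its cycle, so θ ≈ 360° × 6.80/29.5 = 83.0°.
cos 83.0° = 0.122, so f = (1 − 0.122)/2 = 0.439, so 44%.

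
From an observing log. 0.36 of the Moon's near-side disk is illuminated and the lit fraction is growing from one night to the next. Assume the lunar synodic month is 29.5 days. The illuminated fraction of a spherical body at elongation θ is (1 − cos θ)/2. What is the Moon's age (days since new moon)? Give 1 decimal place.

Invert f = (1 − cos θ)/2 to get cos θ = 1 − 2(0.36) = 0.280, hence θ₀ = arccos 0.280 = 73.7°.
Before full moon the principal value applies: θ = 73.7°.
Age = 29.5 × 73.7°/360° ≈ 6.04 days.

6.0 days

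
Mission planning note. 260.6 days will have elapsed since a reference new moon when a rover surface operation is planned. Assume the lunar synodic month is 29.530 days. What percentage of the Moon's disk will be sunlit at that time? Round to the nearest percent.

27%

260.6/29.530 = 8.825 lunations, so 8 complete cycles and 24.36 d into the next.
Phase angle: θ = 360°·(24.36 d)/(29.530 d) = 297.0°.
Illuminated fraction = (1 − cos 297.0°)/2 = (1 − 0.454)/2 ≈ 0.273, so 27%.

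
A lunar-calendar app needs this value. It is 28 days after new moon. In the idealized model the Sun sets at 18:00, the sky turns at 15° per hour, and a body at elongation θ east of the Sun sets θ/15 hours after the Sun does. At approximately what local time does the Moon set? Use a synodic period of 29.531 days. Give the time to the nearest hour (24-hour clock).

Elongation θ = 360° × 28/29.531 ≈ 341.3°.
Delay after the Sun = 341.3° / (15°/h) ≈ 22.76 h.
18:00 + 22.76 h ≈ 16:45 → 17:00 to the nearest hour.

17:00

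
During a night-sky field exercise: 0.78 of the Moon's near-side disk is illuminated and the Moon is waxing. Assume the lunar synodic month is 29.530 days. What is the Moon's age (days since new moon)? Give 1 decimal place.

From f = (1 − cos θ)/2: cos θ = 1 − 2×0.78 = -0.560; arccos → 124.1°.
Before full moon the principal value applies: θ = 124.1°.
Age = 29.530 × 124.1°/360° ≈ 10.18 days.

10.2 days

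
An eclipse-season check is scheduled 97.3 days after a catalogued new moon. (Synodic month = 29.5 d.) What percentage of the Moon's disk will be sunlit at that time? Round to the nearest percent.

65%

97.3 d spans 3 complete synodic months (3 × 29.5 = 88.50 d) plus 8.80 d.
Elongation θ = 360° × 8.80/29.5 ≈ 107.4°.
cos 107.4° = (-0.299), so f = (1 − (-0.299))/2 = 0.649, so 65%.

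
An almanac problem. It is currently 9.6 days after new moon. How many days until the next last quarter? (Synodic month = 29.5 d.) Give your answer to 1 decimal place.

12.5 days

Last quarter occurs at elongation 270°, i.e. at age 29.5 × 270/360 = 22.125 d.
So 12.525 days remain (22.125 − 9.6).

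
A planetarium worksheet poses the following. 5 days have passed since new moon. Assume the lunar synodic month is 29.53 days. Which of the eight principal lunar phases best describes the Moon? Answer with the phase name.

waxing crescent

θ ≈ 360° × 5/29.53 = 61°, which falls in the waxing crescent sector.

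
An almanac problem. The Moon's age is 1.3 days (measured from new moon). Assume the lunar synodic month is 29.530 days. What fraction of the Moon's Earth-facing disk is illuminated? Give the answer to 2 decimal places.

Elongation θ = 360° × 1.3/29.530 ≈ 15.8°.
With cos θ = 0.962, the lit fraction is (1 − 0.962)/2 ≈ 0.019.

0.02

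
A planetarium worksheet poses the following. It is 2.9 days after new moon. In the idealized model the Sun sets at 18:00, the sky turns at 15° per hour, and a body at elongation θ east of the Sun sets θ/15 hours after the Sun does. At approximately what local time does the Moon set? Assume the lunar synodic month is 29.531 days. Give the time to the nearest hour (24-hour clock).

Phase angle: θ = 360°·(2.9 d)/(29.531 d) = 35.4°.
At 15° of sky rotation per hour, 35.4° corresponds to a 2.36 h lag.
18:00 + 2.36 h ≈ 20:21 → 20:00 to the nearest hour.

20:00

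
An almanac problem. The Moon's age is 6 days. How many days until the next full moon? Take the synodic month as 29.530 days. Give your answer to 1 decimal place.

8.8 days

Full moon is 0.5 of the way through the cycle: age 0.5 × 29.530 = 14.765 d.
That is 14.765 − 6 = 8.765 days ahead.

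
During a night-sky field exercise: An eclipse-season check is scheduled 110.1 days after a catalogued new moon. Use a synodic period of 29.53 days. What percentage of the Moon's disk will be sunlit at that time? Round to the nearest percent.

57%

110.1 d spans 3 complete synodic months (3 × 29.53 = 88.59 d) plus 21.51 d.
Elongation θ = 360° × 21.51/29.53 ≈ 262.2°.
With cos θ = (-0.135), the lit fraction is (1 − (-0.135))/2 ≈ 0.568, so 57%.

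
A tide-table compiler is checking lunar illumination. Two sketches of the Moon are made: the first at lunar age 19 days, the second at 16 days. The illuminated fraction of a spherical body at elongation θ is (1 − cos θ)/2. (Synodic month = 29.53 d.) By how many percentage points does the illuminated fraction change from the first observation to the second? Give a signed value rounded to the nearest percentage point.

θ₁ = 360° × 19/29.53 = 231.6°, f₁ = (1 − cos θ₁)/2 = 0.810.
θ₂ = 360° × 16/29.53 = 195.1°, f₂ = (1 − cos θ₂)/2 = 0.983.
Change = f₂ − f₁ = +0.172 → +17 percentage points.

+17 pp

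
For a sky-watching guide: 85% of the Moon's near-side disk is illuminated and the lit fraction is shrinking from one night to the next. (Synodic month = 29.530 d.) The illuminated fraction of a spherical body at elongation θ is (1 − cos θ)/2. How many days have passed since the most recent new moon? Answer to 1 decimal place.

18.5 days

cos θ = 1 − 2f = -0.700, giving a principal value of 134.4°.
Since the Moon is past full (waning), take the reflex angle: θ = 360° − 134.4° = 225.6°.
That fraction of the synodic month is 225.6/360 × 29.530 d ≈ 18.50 d.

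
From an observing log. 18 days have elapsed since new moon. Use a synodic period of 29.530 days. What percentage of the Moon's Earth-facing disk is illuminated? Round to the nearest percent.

89%

Elongation θ = 360° × 18/29.530 ≈ 219.4°.
cos 219.4° = (-0.772), so f = (1 − (-0.772))/2 = 0.886, so 89%.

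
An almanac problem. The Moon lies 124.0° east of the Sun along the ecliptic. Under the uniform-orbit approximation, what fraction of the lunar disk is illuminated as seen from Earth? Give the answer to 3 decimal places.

Half-versine of 124.0°: (1 − (-0.559))/2 = 0.780.

0.780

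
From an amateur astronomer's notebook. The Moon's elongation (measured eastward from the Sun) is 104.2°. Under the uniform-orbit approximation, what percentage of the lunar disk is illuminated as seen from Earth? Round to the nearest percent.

f = (1 − cos 104.2°)/2 = (1 − (-0.245))/2 ≈ 0.623, i.e. 62%.

62%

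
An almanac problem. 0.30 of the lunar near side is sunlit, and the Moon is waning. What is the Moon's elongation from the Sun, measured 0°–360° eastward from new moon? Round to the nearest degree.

cos θ = 1 − 2f = 0.400, giving a principal value of 66.4°.
A waning Moon lies in 180°–360°, so θ = 360° − 66.4° = 293.6°.

294°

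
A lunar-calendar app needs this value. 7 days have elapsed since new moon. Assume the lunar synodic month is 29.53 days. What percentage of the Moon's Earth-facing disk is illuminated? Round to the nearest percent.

Elongation θ = 360° × 7/29.53 ≈ 85.3°.
Illuminated fraction = (1 − cos 85.3°)/2 = (1 − 0.081)/2 ≈ 0.459, so 46%.

46%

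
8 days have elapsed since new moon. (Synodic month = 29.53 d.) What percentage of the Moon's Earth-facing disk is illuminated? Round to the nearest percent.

57%

Phase angle: θ = 360°·(8 d)/(29.53 d) = 97.5°.
cos 97.5° = (-0.131), so f = (1 − (-0.131))/2 = 0.566, so 57%.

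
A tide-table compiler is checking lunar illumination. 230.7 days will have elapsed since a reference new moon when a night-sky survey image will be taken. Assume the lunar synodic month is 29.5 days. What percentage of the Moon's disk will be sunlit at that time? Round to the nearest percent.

230.7/29.5 = 7.820 lunations, so 7 complete cycles and 24.20 d into the next.
The Moon has covered 24.20/29.5 of its cycle, so θ ≈ 360° × 24.20/29.5 = 295.3°.
With cos θ = 0.428, the lit fraction is (1 − 0.428)/2 ≈ 0.286, so 29%.

29%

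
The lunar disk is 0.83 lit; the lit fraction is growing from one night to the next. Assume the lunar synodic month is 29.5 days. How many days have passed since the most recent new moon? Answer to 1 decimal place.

From f = (1 − cos θ)/2: cos θ = 1 − 2×0.83 = -0.660; arccos → 131.3°.
Before full moon the principal value applies: θ = 131.3°.
Age = 29.5 × 131.3°/360° ≈ 10.76 days.

10.8 days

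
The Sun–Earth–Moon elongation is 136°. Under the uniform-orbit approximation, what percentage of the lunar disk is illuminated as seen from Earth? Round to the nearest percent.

Half-versine of 136°: (1 − (-0.719))/2 = 0.860, i.e. 86%.

86%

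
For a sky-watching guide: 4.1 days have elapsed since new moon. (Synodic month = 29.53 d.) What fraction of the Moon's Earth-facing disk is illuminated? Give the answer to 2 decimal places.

0.18

The Moon has covered 4.1/29.53 of its cycle, so θ ≈ 360° × 4.1/29.53 = 50.0°.
cos 50.0° = 0.643, so f = (1 − 0.643)/2 = 0.178.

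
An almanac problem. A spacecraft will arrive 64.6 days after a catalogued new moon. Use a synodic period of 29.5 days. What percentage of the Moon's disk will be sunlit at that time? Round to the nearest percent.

32%

Reduce mod P: 64.6 − 2×29.5 = 5.60 d into the current lunation.
Phase angle: θ = 360°·(5.60 d)/(29.5 d) = 68.3°.
Illuminated fraction = (1 − cos 68.3°)/2 = (1 − 0.369)/2 ≈ 0.315, so 32%.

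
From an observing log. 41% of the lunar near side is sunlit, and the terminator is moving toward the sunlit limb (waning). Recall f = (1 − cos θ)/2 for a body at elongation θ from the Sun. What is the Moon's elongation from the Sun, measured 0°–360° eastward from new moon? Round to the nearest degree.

280°

From f = (1 − cos θ)/2: cos θ = 1 − 2×0.41 = 0.180; arccos → 79.6°.
Waning ⇒ past full, so θ = 360° − 79.6° = 280.4°.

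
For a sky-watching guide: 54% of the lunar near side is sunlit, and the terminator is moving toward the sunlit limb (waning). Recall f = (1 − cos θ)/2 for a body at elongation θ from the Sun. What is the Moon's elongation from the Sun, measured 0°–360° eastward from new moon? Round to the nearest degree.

265°

From f = (1 − cos θ)/2: cos θ = 1 − 2×0.54 = -0.080; arccos → 94.6°.
Since the Moon is past full (waning), take the reflex angle: θ = 360° − 94.6° = 265.4°.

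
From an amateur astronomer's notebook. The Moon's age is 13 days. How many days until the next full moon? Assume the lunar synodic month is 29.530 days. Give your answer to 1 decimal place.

1.8 days

Full moon occurs at elongation 180°, i.e. at age 29.530 × 180/360 = 14.765 d.
That is 14.765 − 13 = 1.765 days ahead.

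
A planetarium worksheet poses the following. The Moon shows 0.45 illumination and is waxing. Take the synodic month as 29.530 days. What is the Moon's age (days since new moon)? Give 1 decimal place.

From f = (1 − cos θ)/2: cos θ = 1 − 2×0.45 = 0.100; arccos → 84.3°.
Before full moon the principal value applies: θ = 84.3°.
That fraction of the synodic month is 84.3/360 × 29.530 d ≈ 6.91 d.

6.9 days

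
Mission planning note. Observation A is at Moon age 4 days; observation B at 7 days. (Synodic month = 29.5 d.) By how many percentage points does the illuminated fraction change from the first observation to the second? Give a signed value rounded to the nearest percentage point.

θ₁ = 360° × 4/29.5 = 48.8°, f₁ = (1 − cos θ₁)/2 = 0.171.
θ₂ = 360° × 7/29.5 = 85.4°, f₂ = (1 − cos θ₂)/2 = 0.460.
Change = f₂ − f₁ = +0.289 → +29 percentage points.

+29 pp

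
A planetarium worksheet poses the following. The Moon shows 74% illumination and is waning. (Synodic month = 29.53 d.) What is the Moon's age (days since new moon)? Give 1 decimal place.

19.8 days

From f = (1 − cos θ)/2: cos θ = 1 − 2×0.74 = -0.480; arccos → 118.7°.
Since the Moon is past full (waning), take the reflex angle: θ = 360° − 118.7° = 241.3°.
At 360°/29.53 d per day, 241.3° corresponds to 19.79 days.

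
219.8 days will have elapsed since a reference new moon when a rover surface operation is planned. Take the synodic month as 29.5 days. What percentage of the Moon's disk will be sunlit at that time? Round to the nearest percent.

98%

219.8/29.5 = 7.451 lunations, so 7 complete cycles and 13.30 d into the next.
Elongation θ = 360° × 13.30/29.5 ≈ 162.3°.
cos 162.3° = (-0.953), so f = (1 − (-0.953))/2 = 0.976, so 98%.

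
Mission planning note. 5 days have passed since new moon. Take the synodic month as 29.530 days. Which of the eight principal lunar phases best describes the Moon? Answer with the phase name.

At 5/29.530 of the cycle, θ ≈ 61° — the waxing crescent range.

waxing crescent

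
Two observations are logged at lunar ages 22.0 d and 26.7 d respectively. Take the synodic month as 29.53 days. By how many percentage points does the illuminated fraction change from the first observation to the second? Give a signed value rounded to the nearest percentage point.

First observation: θ = 360°·22.0/29.53 = 268.2°, so f = 0.516.
Second observation: θ = 325.5°, f = 0.088.
Δf = 0.088 − 0.516 = -0.428, i.e. -43 pp.

-43 pp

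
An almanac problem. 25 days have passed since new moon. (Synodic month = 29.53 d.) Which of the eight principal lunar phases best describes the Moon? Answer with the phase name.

θ ≈ 360° × 25/29.53 = 305°, which falls in the waning crescent sector.

waning crescent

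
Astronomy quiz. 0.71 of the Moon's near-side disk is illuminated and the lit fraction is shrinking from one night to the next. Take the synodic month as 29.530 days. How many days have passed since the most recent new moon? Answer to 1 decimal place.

20.1 days

Invert f = (1 − cos θ)/2 to get cos θ = 1 − 2(0.71) = -0.420, hence θ₀ = arccos -0.420 = 114.8°.
Waning ⇒ past full, so θ = 360° − 114.8° = 245.2°.
At 360°/29.530 d per day, 245.2° corresponds to 20.11 days.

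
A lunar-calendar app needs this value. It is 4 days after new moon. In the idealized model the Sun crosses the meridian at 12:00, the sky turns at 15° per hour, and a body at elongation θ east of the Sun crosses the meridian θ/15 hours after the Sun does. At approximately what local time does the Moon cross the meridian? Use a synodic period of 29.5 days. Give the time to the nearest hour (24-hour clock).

15:00

Phase angle: θ = 360°·(4 d)/(29.5 d) = 48.8°.
At 15° of sky rotation per hour, 48.8° corresponds to a 3.25 h lag.
12:00 + 3.25 h ≈ 15:15 → 15:00 to the nearest hour.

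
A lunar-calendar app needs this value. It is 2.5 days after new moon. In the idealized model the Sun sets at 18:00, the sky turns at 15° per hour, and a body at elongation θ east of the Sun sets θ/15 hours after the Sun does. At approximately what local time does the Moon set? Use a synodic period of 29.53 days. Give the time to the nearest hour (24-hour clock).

20:00

The Moon has covered 2.5/29.53 of its cycle, so θ ≈ 360° × 2.5/29.53 = 30.5°.
The Moon trails the Sun by θ/15 = 30.5/15 ≈ 2.03 hours.
18:00 + 2.03 h ≈ 20:02 → 20:00 to the nearest hour.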